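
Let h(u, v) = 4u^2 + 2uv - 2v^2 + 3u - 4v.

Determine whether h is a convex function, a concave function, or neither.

h is quadratic, so its Hessian is the constant matrix H = [[8, 2], [2, -4]].
det(H) = -36, tr(H) = 4.
det(H) < 0, so H is indefinite: neither convex nor concave.

neither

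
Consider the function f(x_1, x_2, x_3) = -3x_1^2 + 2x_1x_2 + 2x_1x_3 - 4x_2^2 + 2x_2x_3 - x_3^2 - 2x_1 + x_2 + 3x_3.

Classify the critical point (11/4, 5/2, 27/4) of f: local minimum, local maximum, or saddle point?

local maximum

The Hessian is constant: H = [[-6, 2, 2], [2, -8, 2], [2, 2, -2]].
Leading principal minors: Δ₁ = -6, Δ₂ = 44, Δ₃ = -16.
The minors alternate sign starting negative (−, +, −), so H is negative definite: a local maximum.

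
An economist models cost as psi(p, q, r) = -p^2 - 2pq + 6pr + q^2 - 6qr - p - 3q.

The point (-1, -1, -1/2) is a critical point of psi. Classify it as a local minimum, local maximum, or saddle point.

saddle point

The Hessian is constant: H = [[-2, -2, 6], [-2, 2, -6], [6, -6, 0]].
Leading principal minors: Δ₁ = -2, Δ₂ = -8, Δ₃ = 144.
The minors fit neither the all-positive nor the alternating-sign pattern, so H is indefinite: a saddle point.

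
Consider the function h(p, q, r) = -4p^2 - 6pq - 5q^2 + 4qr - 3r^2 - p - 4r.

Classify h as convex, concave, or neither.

h is quadratic, so its Hessian is the constant matrix H = [[-8, -6, 0], [-6, -10, 4], [0, 4, -6]].
Leading principal minors: -8, 44, -136.
Signs alternate −, +, − ⇒ H ≺ 0 ⇒ concave.

concave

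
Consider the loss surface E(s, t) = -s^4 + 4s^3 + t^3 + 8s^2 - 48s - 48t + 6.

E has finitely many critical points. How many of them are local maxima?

E separates as a function of s plus a function of t, so ∇E=0 decouples.
∂E/∂s = -4(s - 3)(s - 2)(s + 2) = 0 at s ∈ {-2, 2, 3}; ∂E/∂t = 3(t - 4)(t + 4) = 0 at t ∈ {-4, 4}.
The Hessian is diagonal: diag(E_ss, E_tt). Second derivatives: E_ss(-2)=-80, E_ss(2)=16, E_ss(3)=-20; E_tt(-4)=-24, E_tt(4)=24.
Local maxima occur where both diagonal entries negative: (-2, -4), (3, -4). Count: 2.

2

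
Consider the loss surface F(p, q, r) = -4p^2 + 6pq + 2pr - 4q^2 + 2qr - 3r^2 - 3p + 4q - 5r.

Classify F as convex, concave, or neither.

concave

F is quadratic, so its Hessian is the constant matrix H = [[-8, 6, 2], [6, -8, 2], [2, 2, -6]].
Leading principal minors: -8, 28, -56.
Signs alternate −, +, − ⇒ H ≺ 0 ⇒ concave.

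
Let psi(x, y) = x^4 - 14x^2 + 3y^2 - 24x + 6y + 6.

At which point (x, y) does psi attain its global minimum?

(3, -1)

psi(x,y) separates as P(x) + Q(y) + 6, so its minimum is min P + min Q + 6.
P'(x) = 4(x - 3)(x + 1)(x + 2) vanishes at x ∈ {-2, -1, 3}; Q'(y) = 6y + 6 vanishes at y ∈ {-1}.
Local minima of P (where P''>0): P(-2)=8, P(3)=-117. Local minima of Q: Q(-1)=-3.
So the global minimum of psi is P(3) + Q(-1) + 6 = -117 − 3 + 6 = -114, attained at (3, -1).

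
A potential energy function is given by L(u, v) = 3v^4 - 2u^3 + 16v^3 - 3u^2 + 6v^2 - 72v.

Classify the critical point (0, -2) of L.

The mixed partial ∂²L/∂u∂v is 0, so the Hessian at any point is diag(L_uu, L_vv) = diag(-6(2u + 1), 12(3v^2 + 8v + 1)).
At (0, -2): H = diag(-6, -36).
Both eigenvalues are negative, so H is negative definite: a local maximum.

local maximum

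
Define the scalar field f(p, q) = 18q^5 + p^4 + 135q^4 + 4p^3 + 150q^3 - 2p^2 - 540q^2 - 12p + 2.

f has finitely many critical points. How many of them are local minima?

4

f separates as a function of p plus a function of q, so ∇f=0 decouples.
∂f/∂p = 4(p - 1)(p + 1)(p + 3) = 0 at p ∈ {-3, -1, 1}; ∂f/∂q = 90q(q - 1)(q + 3)(q + 4) = 0 at q ∈ {-4, -3, 0, 1}.
The Hessian is diagonal: diag(f_pp, f_qq). Second derivatives: f_pp(-3)=32, f_pp(-1)=-16, f_pp(1)=32; f_qq(-4)=-1800, f_qq(-3)=1080, f_qq(0)=-1080, f_qq(1)=1800.
Local minima occur where both diagonal entries positive: (-3, -3), (-3, 1), (1, -3), (1, 1). Count: 4.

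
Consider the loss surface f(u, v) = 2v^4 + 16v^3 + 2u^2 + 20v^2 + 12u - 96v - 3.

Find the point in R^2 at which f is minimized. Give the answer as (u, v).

(-3, 1)

f(u,v) separates as P(u) + Q(v) − 3, so its minimum is min P + min Q − 3.
P'(u) = 4u + 12 vanishes at u ∈ {-3}; Q'(v) = 8(v - 1)(v + 3)(v + 4) vanishes at v ∈ {-4, -3, 1}.
Local minima of P (where P''>0): P(-3)=-18. Local minima of Q: Q(-4)=192, Q(1)=-58.
So the global minimum of f is P(-3) + Q(1) − 3 = -18 − 58 − 3 = -79, attained at (-3, 1).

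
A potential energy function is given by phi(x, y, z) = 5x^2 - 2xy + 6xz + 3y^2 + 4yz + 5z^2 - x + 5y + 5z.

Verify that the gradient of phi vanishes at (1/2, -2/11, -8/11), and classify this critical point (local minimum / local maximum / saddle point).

local minimum

∇phi = (10x - 2y + 6z - 1, -2x + 6y + 4z + 5, 6x + 4y + 10z + 5); substituting (1/2, -2/11, -8/11) gives ∇phi = (0, 0, 0), so (1/2, -2/11, -8/11) is indeed a critical point.
The Hessian is constant: H = [[10, -2, 6], [-2, 6, 4], [6, 4, 10]].
Leading principal minors: Δ₁ = 10, Δ₂ = 56, Δ₃ = 88.
All leading minors are positive, so H is positive definite: a local minimum.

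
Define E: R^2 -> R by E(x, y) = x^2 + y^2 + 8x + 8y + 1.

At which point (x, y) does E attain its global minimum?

E(x,y) separates as P(x) + Q(y) + 1, so its minimum is min P + min Q + 1.
P'(x) = 2x + 8 vanishes at x ∈ {-4}; Q'(y) = 2y + 8 vanishes at y ∈ {-4}.
Local minima of P (where P''>0): P(-4)=-16. Local minima of Q: Q(-4)=-16.
So the global minimum of E is P(-4) + Q(-4) + 1 = -16 − 16 + 1 = -31, attained at (-4, -4).

(-4, -4)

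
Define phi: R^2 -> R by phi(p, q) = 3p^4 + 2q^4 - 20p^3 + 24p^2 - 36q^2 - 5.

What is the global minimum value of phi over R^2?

-295

phi(p,q) separates as A(p) + B(q) − 5, so its minimum is min A + min B − 5.
A'(p) = 12p(p - 4)(p - 1) vanishes at p ∈ {0, 1, 4}; B'(q) = 8q(q - 3)(q + 3) vanishes at q ∈ {-3, 0, 3}.
Local minima of A (where A''>0): A(0)=0, A(4)=-128. Local minima of B: B(-3)=-162, B(3)=-162.
So the global minimum of phi is A(4) + B(-3) − 5 = -128 − 162 − 5 = -295, attained at (4, -3).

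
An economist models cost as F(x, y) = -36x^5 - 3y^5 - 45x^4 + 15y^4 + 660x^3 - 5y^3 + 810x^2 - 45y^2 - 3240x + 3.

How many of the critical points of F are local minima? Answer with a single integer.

4

F separates as a function of x plus a function of y, so ∇F=0 decouples.
∂F/∂x = -180(x - 3)(x - 1)(x + 2)(x + 3) = 0 at x ∈ {-3, -2, 1, 3}; ∂F/∂y = -15y(y - 3)(y - 2)(y + 1) = 0 at y ∈ {-1, 0, 2, 3}.
The Hessian is diagonal: diag(F_xx, F_yy). Second derivatives: F_xx(-3)=4320, F_xx(-2)=-2700, F_xx(1)=4320, F_xx(3)=-10800; F_yy(-1)=180, F_yy(0)=-90, F_yy(2)=90, F_yy(3)=-180.
Local minima occur where both diagonal entries positive: (-3, -1), (-3, 2), (1, -1), (1, 2). Count: 4.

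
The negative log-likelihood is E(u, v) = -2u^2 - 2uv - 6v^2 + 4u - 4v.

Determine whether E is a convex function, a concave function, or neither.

concave

E is quadratic, so its Hessian is the constant matrix H = [[-4, -2], [-2, -12]].
det(H) = 44, tr(H) = -16.
det(H) > 0 and tr(H) < 0, so H is negative definite everywhere: concave.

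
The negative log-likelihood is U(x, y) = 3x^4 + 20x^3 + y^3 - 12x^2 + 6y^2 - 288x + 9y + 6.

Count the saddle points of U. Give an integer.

3

U separates as a function of x plus a function of y, so ∇U=0 decouples.
∂U/∂x = 12(x - 2)(x + 3)(x + 4) = 0 at x ∈ {-4, -3, 2}; ∂U/∂y = 3(y + 1)(y + 3) = 0 at y ∈ {-3, -1}.
The Hessian is diagonal: diag(U_xx, U_yy). Second derivatives: U_xx(-4)=72, U_xx(-3)=-60, U_xx(2)=360; U_yy(-3)=-6, U_yy(-1)=6.
Saddle points occur where the two diagonal entries have opposite signs: (-4, -3), (-3, -1), (2, -3). Count: 3.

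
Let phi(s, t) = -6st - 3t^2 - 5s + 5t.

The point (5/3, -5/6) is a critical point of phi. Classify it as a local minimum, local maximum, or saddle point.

saddle point

The Hessian of phi is constant: H = [[0, -6], [-6, -6]].
det(H) = 0·(-6) − (-6)² = -36.
Since det(H) < 0, H is indefinite and the critical point is a saddle point.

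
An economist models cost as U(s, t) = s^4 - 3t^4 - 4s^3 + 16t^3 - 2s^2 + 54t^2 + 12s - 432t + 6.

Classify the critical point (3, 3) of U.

local minimum

The mixed partial ∂²U/∂s∂t is 0, so the Hessian at any point is diag(U_ss, U_tt) = diag(4(3s^2 - 6s - 1), 12(-3t^2 + 8t + 9)).
At (3, 3): H = diag(32, 72).
Both eigenvalues are positive, so H is positive definite: a local minimum.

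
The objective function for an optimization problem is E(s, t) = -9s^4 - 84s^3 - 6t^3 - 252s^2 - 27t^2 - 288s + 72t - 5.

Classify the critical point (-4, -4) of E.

saddle point

The mixed partial ∂²E/∂s∂t is 0, so the Hessian at any point is diag(E_ss, E_tt) = diag(-36(3s^2 + 14s + 14), -18(2t + 3)).
At (-4, -4): H = diag(-216, 90).
The eigenvalues have opposite signs, so H is indefinite: a saddle point.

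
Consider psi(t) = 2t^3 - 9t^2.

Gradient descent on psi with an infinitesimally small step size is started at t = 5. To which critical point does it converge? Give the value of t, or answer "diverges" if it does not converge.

3

psi'(t) = 6t(t - 3), so psi'(5) = 60.
Gradient descent moves in the -psi' direction, i.e. t is decreasing.
The nearest critical point in that direction is t = 3, where psi'' = 18 > 0 (a local minimum). The iterate converges there.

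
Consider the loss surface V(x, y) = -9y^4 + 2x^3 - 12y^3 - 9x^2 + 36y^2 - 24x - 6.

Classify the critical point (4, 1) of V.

saddle point

The mixed partial ∂²V/∂x∂y is 0, so the Hessian at any point is diag(V_xx, V_yy) = diag(6(2x - 3), 36(-3y^2 - 2y + 2)).
At (4, 1): H = diag(30, -108).
The eigenvalues have opposite signs, so H is indefinite: a saddle point.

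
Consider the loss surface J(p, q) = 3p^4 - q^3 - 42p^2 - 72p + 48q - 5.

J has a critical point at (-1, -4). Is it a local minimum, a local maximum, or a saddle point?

The mixed partial ∂²J/∂p∂q is 0, so the Hessian at any point is diag(J_pp, J_qq) = diag(12(3p^2 - 7), -6q).
At (-1, -4): H = diag(-48, 24).
The eigenvalues have opposite signs, so H is indefinite: a saddle point.

saddle point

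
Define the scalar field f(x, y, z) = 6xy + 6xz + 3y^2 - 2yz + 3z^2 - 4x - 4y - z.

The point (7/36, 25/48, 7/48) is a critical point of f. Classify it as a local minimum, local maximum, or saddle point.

The Hessian is constant: H = [[0, 6, 6], [6, 6, -2], [6, -2, 6]].
Leading principal minors: Δ₁ = 0, Δ₂ = -36, Δ₃ = -576.
The minors fit neither the all-positive nor the alternating-sign pattern, so H is indefinite: a saddle point.

saddle point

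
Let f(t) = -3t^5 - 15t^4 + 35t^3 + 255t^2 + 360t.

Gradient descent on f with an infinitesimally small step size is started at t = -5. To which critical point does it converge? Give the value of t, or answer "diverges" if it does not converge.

f'(t) = -15(t - 3)(t + 1)(t + 2)(t + 4), so f'(-5) = -1440.
Gradient descent moves in the -f' direction, i.e. t is increasing.
The nearest critical point in that direction is t = -4, where f'' = 630 > 0 (a local minimum). The iterate converges there.

-4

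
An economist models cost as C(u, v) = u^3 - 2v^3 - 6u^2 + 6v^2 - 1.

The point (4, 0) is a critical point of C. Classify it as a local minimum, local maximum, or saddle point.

The mixed partial ∂²C/∂u∂v is 0, so the Hessian at any point is diag(C_uu, C_vv) = diag(6(u - 2), 12(-v + 1)).
At (4, 0): H = diag(12, 12).
Both eigenvalues are positive, so H is positive definite: a local minimum.

local minimum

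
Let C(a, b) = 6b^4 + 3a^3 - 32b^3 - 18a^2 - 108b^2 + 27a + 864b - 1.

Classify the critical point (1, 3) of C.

The mixed partial ∂²C/∂a∂b is 0, so the Hessian at any point is diag(C_aa, C_bb) = diag(18(a - 2), 24(3b^2 - 8b - 9)).
At (1, 3): H = diag(-18, -144).
Both eigenvalues are negative, so H is negative definite: a local maximum.

local maximum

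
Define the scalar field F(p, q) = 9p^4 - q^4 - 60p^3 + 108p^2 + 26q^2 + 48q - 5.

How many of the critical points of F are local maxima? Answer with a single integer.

F separates as a function of p plus a function of q, so ∇F=0 decouples.
∂F/∂p = 36p(p - 3)(p - 2) = 0 at p ∈ {0, 2, 3}; ∂F/∂q = -4(q - 4)(q + 1)(q + 3) = 0 at q ∈ {-3, -1, 4}.
The Hessian is diagonal: diag(F_pp, F_qq). Second derivatives: F_pp(0)=216, F_pp(2)=-72, F_pp(3)=108; F_qq(-3)=-56, F_qq(-1)=40, F_qq(4)=-140.
Local maxima occur where both diagonal entries negative: (2, -3), (2, 4). Count: 2.

2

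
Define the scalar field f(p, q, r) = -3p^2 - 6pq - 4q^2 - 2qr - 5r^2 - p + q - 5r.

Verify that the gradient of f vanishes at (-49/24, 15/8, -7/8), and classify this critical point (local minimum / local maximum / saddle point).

local maximum

∇f = (-6p - 6q - 1, -6p - 8q - 2r + 1, -2q - 10r - 5); substituting (-49/24, 15/8, -7/8) gives ∇f = (0, 0, 0), so (-49/24, 15/8, -7/8) is indeed a critical point.
The Hessian is constant: H = [[-6, -6, 0], [-6, -8, -2], [0, -2, -10]].
Leading principal minors: Δ₁ = -6, Δ₂ = 12, Δ₃ = -96.
The minors alternate sign starting negative (−, +, −), so H is negative definite: a local maximum.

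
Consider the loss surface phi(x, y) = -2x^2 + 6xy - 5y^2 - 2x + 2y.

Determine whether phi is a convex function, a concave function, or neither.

concave

phi is quadratic, so its Hessian is the constant matrix H = [[-4, 6], [6, -10]].
det(H) = 4, tr(H) = -14.
det(H) > 0 and tr(H) < 0, so H is negative definite everywhere: concave.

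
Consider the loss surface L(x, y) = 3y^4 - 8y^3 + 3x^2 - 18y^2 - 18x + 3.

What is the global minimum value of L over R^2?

L(x,y) separates as P(x) + Q(y) + 3, so its minimum is min P + min Q + 3.
P'(x) = 6x - 18 vanishes at x ∈ {3}; Q'(y) = 12y(y - 3)(y + 1) vanishes at y ∈ {-1, 0, 3}.
Local minima of P (where P''>0): P(3)=-27. Local minima of Q: Q(-1)=-7, Q(3)=-135.
So the global minimum of L is P(3) + Q(3) + 3 = -27 − 135 + 3 = -159, attained at (3, 3).

-159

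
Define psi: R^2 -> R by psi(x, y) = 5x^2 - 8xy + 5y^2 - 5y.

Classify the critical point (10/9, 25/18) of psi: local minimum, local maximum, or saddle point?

The Hessian of psi is constant: H = [[10, -8], [-8, 10]].
det(H) = 10·10 − (-8)² = 36.
det(H) > 0 and tr(H) = 20 > 0, so H is positive definite and the point is a local minimum.

local minimum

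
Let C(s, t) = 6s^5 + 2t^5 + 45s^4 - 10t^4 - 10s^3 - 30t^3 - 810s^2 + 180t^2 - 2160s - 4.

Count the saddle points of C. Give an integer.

C separates as a function of s plus a function of t, so ∇C=0 decouples.
∂C/∂s = 30(s - 3)(s + 2)(s + 3)(s + 4) = 0 at s ∈ {-4, -3, -2, 3}; ∂C/∂t = 10t(t - 4)(t - 3)(t + 3) = 0 at t ∈ {-3, 0, 3, 4}.
The Hessian is diagonal: diag(C_ss, C_tt). Second derivatives: C_ss(-4)=-420, C_ss(-3)=180, C_ss(-2)=-300, C_ss(3)=6300; C_tt(-3)=-1260, C_tt(0)=360, C_tt(3)=-180, C_tt(4)=280.
Saddle points occur where the two diagonal entries have opposite signs: (-4, 0), (-4, 4), (-3, -3), (-3, 3), (-2, 0), (-2, 4), (3, -3), (3, 3). Count: 8.

8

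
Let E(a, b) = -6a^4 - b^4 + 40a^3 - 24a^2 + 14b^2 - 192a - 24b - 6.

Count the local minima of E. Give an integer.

1

E separates as a function of a plus a function of b, so ∇E=0 decouples.
∂E/∂a = -24(a - 4)(a - 2)(a + 1) = 0 at a ∈ {-1, 2, 4}; ∂E/∂b = -4(b - 2)(b - 1)(b + 3) = 0 at b ∈ {-3, 1, 2}.
The Hessian is diagonal: diag(E_aa, E_bb). Second derivatives: E_aa(-1)=-360, E_aa(2)=144, E_aa(4)=-240; E_bb(-3)=-80, E_bb(1)=16, E_bb(2)=-20.
Local minima occur where both diagonal entries positive: (2, 1). Count: 1.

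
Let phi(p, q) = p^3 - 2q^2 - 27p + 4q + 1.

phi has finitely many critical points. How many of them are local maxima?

1

phi separates as a function of p plus a function of q, so ∇phi=0 decouples.
∂phi/∂p = 3(p - 3)(p + 3) = 0 at p ∈ {-3, 3}; ∂phi/∂q = -4(q - 1) = 0 at q ∈ {1}.
The Hessian is diagonal: diag(phi_pp, phi_qq). Second derivatives: phi_pp(-3)=-18, phi_pp(3)=18; phi_qq(1)=-4.
Local maxima occur where both diagonal entries negative: (-3, 1). Count: 1.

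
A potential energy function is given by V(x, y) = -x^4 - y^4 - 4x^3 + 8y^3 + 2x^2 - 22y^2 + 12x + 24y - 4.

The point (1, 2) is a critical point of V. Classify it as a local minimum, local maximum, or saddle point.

The mixed partial ∂²V/∂x∂y is 0, so the Hessian at any point is diag(V_xx, V_yy) = diag(4(-3x^2 - 6x + 1), 4(-3y^2 + 12y - 11)).
At (1, 2): H = diag(-32, 4).
The eigenvalues have opposite signs, so H is indefinite: a saddle point.

saddle point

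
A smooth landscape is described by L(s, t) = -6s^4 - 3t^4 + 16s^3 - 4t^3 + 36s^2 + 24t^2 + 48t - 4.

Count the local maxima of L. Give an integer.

4

L separates as a function of s plus a function of t, so ∇L=0 decouples.
∂L/∂s = -24s(s - 3)(s + 1) = 0 at s ∈ {-1, 0, 3}; ∂L/∂t = -12(t - 2)(t + 1)(t + 2) = 0 at t ∈ {-2, -1, 2}.
The Hessian is diagonal: diag(L_ss, L_tt). Second derivatives: L_ss(-1)=-96, L_ss(0)=72, L_ss(3)=-288; L_tt(-2)=-48, L_tt(-1)=36, L_tt(2)=-144.
Local maxima occur where both diagonal entries negative: (-1, -2), (-1, 2), (3, -2), (3, 2). Count: 4.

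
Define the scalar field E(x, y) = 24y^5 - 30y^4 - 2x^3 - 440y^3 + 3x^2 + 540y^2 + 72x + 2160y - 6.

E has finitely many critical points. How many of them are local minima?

2

E separates as a function of x plus a function of y, so ∇E=0 decouples.
∂E/∂x = -6(x - 4)(x + 3) = 0 at x ∈ {-3, 4}; ∂E/∂y = 120(y - 3)(y - 2)(y + 1)(y + 3) = 0 at y ∈ {-3, -1, 2, 3}.
The Hessian is diagonal: diag(E_xx, E_yy). Second derivatives: E_xx(-3)=42, E_xx(4)=-42; E_yy(-3)=-7200, E_yy(-1)=2880, E_yy(2)=-1800, E_yy(3)=2880.
Local minima occur where both diagonal entries positive: (-3, -1), (-3, 3). Count: 2.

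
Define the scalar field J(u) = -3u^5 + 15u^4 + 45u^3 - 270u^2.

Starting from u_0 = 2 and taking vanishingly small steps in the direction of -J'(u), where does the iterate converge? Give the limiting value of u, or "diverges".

J'(u) = -15u(u - 4)(u - 3)(u + 3), so J'(2) = -300.
Gradient descent moves in the -J' direction, i.e. u is increasing.
The nearest critical point in that direction is u = 3, where J'' = 270 > 0 (a local minimum). The iterate converges there.

3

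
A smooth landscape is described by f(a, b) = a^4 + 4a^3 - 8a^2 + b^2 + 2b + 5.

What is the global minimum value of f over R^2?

-124

f(a,b) separates as P(a) + Q(b) + 5, so its minimum is min P + min Q + 5.
P'(a) = 4a(a - 1)(a + 4) vanishes at a ∈ {-4, 0, 1}; Q'(b) = 2b + 2 vanishes at b ∈ {-1}.
Local minima of P (where P''>0): P(-4)=-128, P(1)=-3. Local minima of Q: Q(-1)=-1.
So the global minimum of f is P(-4) + Q(-1) + 5 = -128 − 1 + 5 = -124, attained at (-4, -1).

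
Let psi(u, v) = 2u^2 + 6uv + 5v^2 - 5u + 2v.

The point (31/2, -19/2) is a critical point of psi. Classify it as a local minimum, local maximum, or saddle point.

The Hessian of psi is constant: H = [[4, 6], [6, 10]].
det(H) = 4·10 − 6² = 4.
det(H) > 0 and tr(H) = 14 > 0, so H is positive definite and the point is a local minimum.

local minimum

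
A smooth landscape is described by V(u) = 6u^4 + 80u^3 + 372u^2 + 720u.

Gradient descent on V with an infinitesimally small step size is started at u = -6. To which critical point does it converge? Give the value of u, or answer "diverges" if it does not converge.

-5

V'(u) = 24(u + 2)(u + 3)(u + 5), so V'(-6) = -288.
Gradient descent moves in the -V' direction, i.e. u is increasing.
The nearest critical point in that direction is u = -5, where V'' = 144 > 0 (a local minimum). The iterate converges there.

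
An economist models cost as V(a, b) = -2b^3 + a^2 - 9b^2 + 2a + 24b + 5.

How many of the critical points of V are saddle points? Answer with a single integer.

1

V separates as a function of a plus a function of b, so ∇V=0 decouples.
∂V/∂a = 2(a + 1) = 0 at a ∈ {-1}; ∂V/∂b = -6(b - 1)(b + 4) = 0 at b ∈ {-4, 1}.
The Hessian is diagonal: diag(V_aa, V_bb). Second derivatives: V_aa(-1)=2; V_bb(-4)=30, V_bb(1)=-30.
Saddle points occur where the two diagonal entries have opposite signs: (-1, 1). Count: 1.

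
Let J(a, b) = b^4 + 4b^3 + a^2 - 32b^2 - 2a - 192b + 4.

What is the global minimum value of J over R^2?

-765

J(a,b) separates as P(a) + Q(b) + 4, so its minimum is min P + min Q + 4.
P'(a) = 2a - 2 vanishes at a ∈ {1}; Q'(b) = 4(b - 4)(b + 3)(b + 4) vanishes at b ∈ {-4, -3, 4}.
Local minima of P (where P''>0): P(1)=-1. Local minima of Q: Q(-4)=256, Q(4)=-768.
So the global minimum of J is P(1) + Q(4) + 4 = -1 − 768 + 4 = -765, attained at (1, 4).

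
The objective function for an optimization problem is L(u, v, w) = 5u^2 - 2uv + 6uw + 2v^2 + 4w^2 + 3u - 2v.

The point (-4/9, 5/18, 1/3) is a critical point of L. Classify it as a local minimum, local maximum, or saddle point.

local minimum

The Hessian is constant: H = [[10, -2, 6], [-2, 4, 0], [6, 0, 8]].
Leading principal minors: Δ₁ = 10, Δ₂ = 36, Δ₃ = 144.
All leading minors are positive, so H is positive definite: a local minimum.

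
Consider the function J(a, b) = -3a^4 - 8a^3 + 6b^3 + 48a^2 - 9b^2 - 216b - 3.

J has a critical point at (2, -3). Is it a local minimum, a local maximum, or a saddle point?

The mixed partial ∂²J/∂a∂b is 0, so the Hessian at any point is diag(J_aa, J_bb) = diag(12(-3a^2 - 4a + 8), 18(2b - 1)).
At (2, -3): H = diag(-144, -126).
Both eigenvalues are negative, so H is negative definite: a local maximum.

local maximum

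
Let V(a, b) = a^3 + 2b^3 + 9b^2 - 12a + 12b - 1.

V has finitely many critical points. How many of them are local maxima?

V separates as a function of a plus a function of b, so ∇V=0 decouples.
∂V/∂a = 3(a - 2)(a + 2) = 0 at a ∈ {-2, 2}; ∂V/∂b = 6(b + 1)(b + 2) = 0 at b ∈ {-2, -1}.
The Hessian is diagonal: diag(V_aa, V_bb). Second derivatives: V_aa(-2)=-12, V_aa(2)=12; V_bb(-2)=-6, V_bb(-1)=6.
Local maxima occur where both diagonal entries negative: (-2, -2). Count: 1.

1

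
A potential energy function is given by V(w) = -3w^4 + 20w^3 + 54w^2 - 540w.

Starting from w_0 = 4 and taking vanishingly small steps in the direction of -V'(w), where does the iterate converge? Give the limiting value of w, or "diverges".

3

V'(w) = -12(w - 5)(w - 3)(w + 3), so V'(4) = 84.
Gradient descent moves in the -V' direction, i.e. w is decreasing.
The nearest critical point in that direction is w = 3, where V'' = 144 > 0 (a local minimum). The iterate converges there.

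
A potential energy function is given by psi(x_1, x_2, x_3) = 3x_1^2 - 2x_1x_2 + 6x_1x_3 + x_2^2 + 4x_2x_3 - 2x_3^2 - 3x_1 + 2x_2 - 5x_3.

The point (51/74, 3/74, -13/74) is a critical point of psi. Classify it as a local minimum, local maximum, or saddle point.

saddle point

The Hessian is constant: H = [[6, -2, 6], [-2, 2, 4], [6, 4, -4]].
Leading principal minors: Δ₁ = 6, Δ₂ = 8, Δ₃ = -296.
The minors fit neither the all-positive nor the alternating-sign pattern, so H is indefinite: a saddle point.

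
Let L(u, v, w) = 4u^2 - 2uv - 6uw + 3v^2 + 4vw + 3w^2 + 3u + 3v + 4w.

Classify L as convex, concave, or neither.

convex

L is quadratic, so its Hessian is the constant matrix H = [[8, -2, -6], [-2, 6, 4], [-6, 4, 6]].
Leading principal minors: 8, 44, 16.
All positive ⇒ H ≻ 0 ⇒ convex.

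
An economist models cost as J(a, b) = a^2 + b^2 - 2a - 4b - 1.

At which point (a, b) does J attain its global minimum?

J(a,b) separates as P(a) + Q(b) − 1, so its minimum is min P + min Q − 1.
P'(a) = 2a - 2 vanishes at a ∈ {1}; Q'(b) = 2b - 4 vanishes at b ∈ {2}.
Local minima of P (where P''>0): P(1)=-1. Local minima of Q: Q(2)=-4.
So the global minimum of J is P(1) + Q(2) − 1 = -1 − 4 − 1 = -6, attained at (1, 2).

(1, 2)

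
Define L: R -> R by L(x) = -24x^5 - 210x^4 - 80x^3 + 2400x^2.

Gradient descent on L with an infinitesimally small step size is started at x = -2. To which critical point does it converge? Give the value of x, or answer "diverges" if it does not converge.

L'(x) = -120x(x - 2)(x + 4)(x + 5), so L'(-2) = -5760.
Gradient descent moves in the -L' direction, i.e. x is increasing.
The nearest critical point in that direction is x = 0, where L'' = 4800 > 0 (a local minimum). The iterate converges there.

0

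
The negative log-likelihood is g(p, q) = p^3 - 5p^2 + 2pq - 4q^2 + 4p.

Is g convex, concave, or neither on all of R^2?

The term p^3 is cubic, so the Hessian is not constant.
∂²g/∂p² = 6p - 10, which takes both signs as p varies (negative for sufficiently negative p). A diagonal entry of the Hessian changing sign means the Hessian is neither positive- nor negative-semidefinite on all of R^2.

neither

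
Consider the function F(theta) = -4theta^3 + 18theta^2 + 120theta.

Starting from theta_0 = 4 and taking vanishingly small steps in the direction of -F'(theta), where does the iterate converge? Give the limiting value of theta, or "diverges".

-2

F'(theta) = -12(theta - 5)(theta + 2), so F'(4) = 72.
Gradient descent moves in the -F' direction, i.e. theta is decreasing.
The nearest critical point in that direction is theta = -2, where F'' = 84 > 0 (a local minimum). The iterate converges there.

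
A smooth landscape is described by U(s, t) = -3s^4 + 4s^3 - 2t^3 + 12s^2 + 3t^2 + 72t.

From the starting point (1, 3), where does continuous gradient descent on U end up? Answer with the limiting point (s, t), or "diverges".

(0, -3)

U is separable, so gradient descent decouples: s follows -∂U/∂s, t follows -∂U/∂t.
∂U/∂s = -12s(s - 2)(s + 1); at s=1 this is 24, so s decreases.
∂U/∂t = -6(t - 4)(t + 3); at t=3 this is 36, so t decreases.
s converges to its nearest critical value 0 (a local min of the s-part); t converges to -3. The iterate converges to (0, -3).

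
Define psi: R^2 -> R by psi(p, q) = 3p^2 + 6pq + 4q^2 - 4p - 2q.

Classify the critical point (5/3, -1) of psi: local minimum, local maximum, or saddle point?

The Hessian of psi is constant: H = [[6, 6], [6, 8]].
det(H) = 6·8 − 6² = 12.
det(H) > 0 and tr(H) = 14 > 0, so H is positive definite and the point is a local minimum.

local minimum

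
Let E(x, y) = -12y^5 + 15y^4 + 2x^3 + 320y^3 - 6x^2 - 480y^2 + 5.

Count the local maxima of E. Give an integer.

E separates as a function of x plus a function of y, so ∇E=0 decouples.
∂E/∂x = 6x(x - 2) = 0 at x ∈ {0, 2}; ∂E/∂y = -60y(y - 4)(y - 1)(y + 4) = 0 at y ∈ {-4, 0, 1, 4}.
The Hessian is diagonal: diag(E_xx, E_yy). Second derivatives: E_xx(0)=-12, E_xx(2)=12; E_yy(-4)=9600, E_yy(0)=-960, E_yy(1)=900, E_yy(4)=-5760.
Local maxima occur where both diagonal entries negative: (0, 0), (0, 4). Count: 2.

2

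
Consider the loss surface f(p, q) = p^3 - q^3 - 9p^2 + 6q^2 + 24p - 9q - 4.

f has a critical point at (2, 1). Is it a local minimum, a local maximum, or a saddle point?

The mixed partial ∂²f/∂p∂q is 0, so the Hessian at any point is diag(f_pp, f_qq) = diag(6(p - 3), 6(-q + 2)).
At (2, 1): H = diag(-6, 6).
The eigenvalues have opposite signs, so H is indefinite: a saddle point.

saddle point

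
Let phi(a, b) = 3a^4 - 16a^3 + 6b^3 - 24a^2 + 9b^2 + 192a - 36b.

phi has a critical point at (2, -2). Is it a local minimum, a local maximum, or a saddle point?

local maximum

The mixed partial ∂²phi/∂a∂b is 0, so the Hessian at any point is diag(phi_aa, phi_bb) = diag(12(3a^2 - 8a - 4), 18(2b + 1)).
At (2, -2): H = diag(-96, -54).
Both eigenvalues are negative, so H is negative definite: a local maximum.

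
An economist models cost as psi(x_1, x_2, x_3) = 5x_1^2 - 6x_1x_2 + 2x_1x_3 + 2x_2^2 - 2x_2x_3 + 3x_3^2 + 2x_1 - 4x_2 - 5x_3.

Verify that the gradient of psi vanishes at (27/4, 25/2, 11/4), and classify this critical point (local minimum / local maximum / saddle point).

local minimum

∇psi = (10x_1 - 6x_2 + 2x_3 + 2, -6x_1 + 4x_2 - 2x_3 - 4, 2x_1 - 2x_2 + 6x_3 - 5); substituting (27/4, 25/2, 11/4) gives ∇psi = (0, 0, 0), so (27/4, 25/2, 11/4) is indeed a critical point.
The Hessian is constant: H = [[10, -6, 2], [-6, 4, -2], [2, -2, 6]].
Leading principal minors: Δ₁ = 10, Δ₂ = 4, Δ₃ = 16.
All leading minors are positive, so H is positive definite: a local minimum.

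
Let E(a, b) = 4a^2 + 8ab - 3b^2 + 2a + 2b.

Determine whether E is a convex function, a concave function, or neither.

E is quadratic, so its Hessian is the constant matrix H = [[8, 8], [8, -6]].
det(H) = -112, tr(H) = 2.
det(H) < 0, so H is indefinite: neither convex nor concave.

neither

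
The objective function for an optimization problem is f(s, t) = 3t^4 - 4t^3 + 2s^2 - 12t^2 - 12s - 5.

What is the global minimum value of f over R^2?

-55

f(s,t) separates as P(s) + Q(t) − 5, so its minimum is min P + min Q − 5.
P'(s) = 4s - 12 vanishes at s ∈ {3}; Q'(t) = 12t(t - 2)(t + 1) vanishes at t ∈ {-1, 0, 2}.
Local minima of P (where P''>0): P(3)=-18. Local minima of Q: Q(-1)=-5, Q(2)=-32.
So the global minimum of f is P(3) + Q(2) − 5 = -18 − 32 − 5 = -55, attained at (3, 2).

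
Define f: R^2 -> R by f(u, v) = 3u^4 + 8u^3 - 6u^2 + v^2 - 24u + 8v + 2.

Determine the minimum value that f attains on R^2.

-33

f(u,v) separates as P(u) + Q(v) + 2, so its minimum is min P + min Q + 2.
P'(u) = 12(u - 1)(u + 1)(u + 2) vanishes at u ∈ {-2, -1, 1}; Q'(v) = 2v + 8 vanishes at v ∈ {-4}.
Local minima of P (where P''>0): P(-2)=8, P(1)=-19. Local minima of Q: Q(-4)=-16.
So the global minimum of f is P(1) + Q(-4) + 2 = -19 − 16 + 2 = -33, attained at (1, -4).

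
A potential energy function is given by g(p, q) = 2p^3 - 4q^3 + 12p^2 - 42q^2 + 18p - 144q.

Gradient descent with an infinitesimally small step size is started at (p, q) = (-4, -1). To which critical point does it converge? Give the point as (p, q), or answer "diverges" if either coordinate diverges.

g is separable, so gradient descent decouples: p follows -∂g/∂p, q follows -∂g/∂q.
∂g/∂p = 6(p + 1)(p + 3); at p=-4 this is 18, so p decreases.
∂g/∂q = -12(q + 3)(q + 4); at q=-1 this is -72, so q increases.
The p-coordinate has no critical point in that direction and runs off to infinity.

diverges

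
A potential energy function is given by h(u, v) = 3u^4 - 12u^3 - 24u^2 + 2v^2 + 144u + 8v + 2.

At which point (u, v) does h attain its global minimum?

(-2, -2)

h(u,v) separates as P(u) + Q(v) + 2, so its minimum is min P + min Q + 2.
P'(u) = 12(u - 3)(u - 2)(u + 2) vanishes at u ∈ {-2, 2, 3}; Q'(v) = 4v + 8 vanishes at v ∈ {-2}.
Local minima of P (where P''>0): P(-2)=-240, P(3)=135. Local minima of Q: Q(-2)=-8.
So the global minimum of h is P(-2) + Q(-2) + 2 = -240 − 8 + 2 = -246, attained at (-2, -2).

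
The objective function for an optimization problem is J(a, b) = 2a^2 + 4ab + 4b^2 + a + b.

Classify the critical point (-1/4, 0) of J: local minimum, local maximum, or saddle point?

local minimum

The Hessian of J is constant: H = [[4, 4], [4, 8]].
det(H) = 4·8 − 4² = 16.
det(H) > 0 and tr(H) = 12 > 0, so H is positive definite and the point is a local minimum.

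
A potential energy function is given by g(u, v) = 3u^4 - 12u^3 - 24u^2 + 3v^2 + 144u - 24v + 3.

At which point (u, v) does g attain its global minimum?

(-2, 4)

g(u,v) separates as P(u) + Q(v) + 3, so its minimum is min P + min Q + 3.
P'(u) = 12(u - 3)(u - 2)(u + 2) vanishes at u ∈ {-2, 2, 3}; Q'(v) = 6v - 24 vanishes at v ∈ {4}.
Local minima of P (where P''>0): P(-2)=-240, P(3)=135. Local minima of Q: Q(4)=-48.
So the global minimum of g is P(-2) + Q(4) + 3 = -240 − 48 + 3 = -285, attained at (-2, 4).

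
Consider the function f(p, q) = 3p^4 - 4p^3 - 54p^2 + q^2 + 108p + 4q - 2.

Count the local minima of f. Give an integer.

2

f separates as a function of p plus a function of q, so ∇f=0 decouples.
∂f/∂p = 12(p - 3)(p - 1)(p + 3) = 0 at p ∈ {-3, 1, 3}; ∂f/∂q = 2(q + 2) = 0 at q ∈ {-2}.
The Hessian is diagonal: diag(f_pp, f_qq). Second derivatives: f_pp(-3)=288, f_pp(1)=-96, f_pp(3)=144; f_qq(-2)=2.
Local minima occur where both diagonal entries positive: (-3, -2), (3, -2). Count: 2.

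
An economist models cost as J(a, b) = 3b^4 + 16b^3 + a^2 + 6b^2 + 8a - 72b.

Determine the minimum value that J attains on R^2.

J(a,b) separates as P(a) + Q(b), so its minimum is min P + min Q.
P'(a) = 2a + 8 vanishes at a ∈ {-4}; Q'(b) = 12(b - 1)(b + 2)(b + 3) vanishes at b ∈ {-3, -2, 1}.
Local minima of P (where P''>0): P(-4)=-16. Local minima of Q: Q(-3)=81, Q(1)=-47.
So the global minimum of J is P(-4) + Q(1) = -16 − 47 = -63, attained at (-4, 1).

-63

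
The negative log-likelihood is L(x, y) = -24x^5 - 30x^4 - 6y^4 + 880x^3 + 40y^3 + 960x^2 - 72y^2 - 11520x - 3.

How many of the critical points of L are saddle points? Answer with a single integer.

6

L separates as a function of x plus a function of y, so ∇L=0 decouples.
∂L/∂x = -120(x - 4)(x - 2)(x + 3)(x + 4) = 0 at x ∈ {-4, -3, 2, 4}; ∂L/∂y = -24y(y - 3)(y - 2) = 0 at y ∈ {0, 2, 3}.
The Hessian is diagonal: diag(L_xx, L_yy). Second derivatives: L_xx(-4)=5760, L_xx(-3)=-4200, L_xx(2)=7200, L_xx(4)=-13440; L_yy(0)=-144, L_yy(2)=48, L_yy(3)=-72.
Saddle points occur where the two diagonal entries have opposite signs: (-4, 0), (-4, 3), (-3, 2), (2, 0), (2, 3), (4, 2). Count: 6.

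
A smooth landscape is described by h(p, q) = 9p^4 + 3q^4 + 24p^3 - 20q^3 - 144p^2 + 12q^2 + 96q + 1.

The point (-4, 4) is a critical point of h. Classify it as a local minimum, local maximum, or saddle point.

The mixed partial ∂²h/∂p∂q is 0, so the Hessian at any point is diag(h_pp, h_qq) = diag(36(3p^2 + 4p - 8), 12(3q^2 - 10q + 2)).
At (-4, 4): H = diag(864, 120).
Both eigenvalues are positive, so H is positive definite: a local minimum.

local minimum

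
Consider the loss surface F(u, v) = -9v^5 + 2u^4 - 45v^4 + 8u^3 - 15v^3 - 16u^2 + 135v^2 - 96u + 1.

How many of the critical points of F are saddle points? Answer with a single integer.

6

F separates as a function of u plus a function of v, so ∇F=0 decouples.
∂F/∂u = 8(u - 2)(u + 2)(u + 3) = 0 at u ∈ {-3, -2, 2}; ∂F/∂v = -45v(v - 1)(v + 2)(v + 3) = 0 at v ∈ {-3, -2, 0, 1}.
The Hessian is diagonal: diag(F_uu, F_vv). Second derivatives: F_uu(-3)=40, F_uu(-2)=-32, F_uu(2)=160; F_vv(-3)=540, F_vv(-2)=-270, F_vv(0)=270, F_vv(1)=-540.
Saddle points occur where the two diagonal entries have opposite signs: (-3, -2), (-3, 1), (-2, -3), (-2, 0), (2, -2), (2, 1). Count: 6.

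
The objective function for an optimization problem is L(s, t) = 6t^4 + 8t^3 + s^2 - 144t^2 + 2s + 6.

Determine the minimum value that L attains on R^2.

-1275

L(s,t) separates as P(s) + Q(t) + 6, so its minimum is min P + min Q + 6.
P'(s) = 2s + 2 vanishes at s ∈ {-1}; Q'(t) = 24t(t - 3)(t + 4) vanishes at t ∈ {-4, 0, 3}.
Local minima of P (where P''>0): P(-1)=-1. Local minima of Q: Q(-4)=-1280, Q(3)=-594.
So the global minimum of L is P(-1) + Q(-4) + 6 = -1 − 1280 + 6 = -1275, attained at (-1, -4).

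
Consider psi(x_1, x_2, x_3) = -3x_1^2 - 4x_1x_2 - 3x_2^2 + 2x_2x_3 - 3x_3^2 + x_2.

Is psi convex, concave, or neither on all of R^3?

concave

psi is quadratic, so its Hessian is the constant matrix H = [[-6, -4, 0], [-4, -6, 2], [0, 2, -6]].
Leading principal minors: -6, 20, -96.
Signs alternate −, +, − ⇒ H ≺ 0 ⇒ concave.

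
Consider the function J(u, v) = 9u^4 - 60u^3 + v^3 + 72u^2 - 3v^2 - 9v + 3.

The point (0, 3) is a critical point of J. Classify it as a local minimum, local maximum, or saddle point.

The mixed partial ∂²J/∂u∂v is 0, so the Hessian at any point is diag(J_uu, J_vv) = diag(36(3u^2 - 10u + 4), 6(v - 1)).
At (0, 3): H = diag(144, 12).
Both eigenvalues are positive, so H is positive definite: a local minimum.

local minimum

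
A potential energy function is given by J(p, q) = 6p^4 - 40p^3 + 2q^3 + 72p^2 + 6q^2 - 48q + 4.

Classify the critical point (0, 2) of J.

The mixed partial ∂²J/∂p∂q is 0, so the Hessian at any point is diag(J_pp, J_qq) = diag(24(3p^2 - 10p + 6), 12(q + 1)).
At (0, 2): H = diag(144, 36).
Both eigenvalues are positive, so H is positive definite: a local minimum.

local minimum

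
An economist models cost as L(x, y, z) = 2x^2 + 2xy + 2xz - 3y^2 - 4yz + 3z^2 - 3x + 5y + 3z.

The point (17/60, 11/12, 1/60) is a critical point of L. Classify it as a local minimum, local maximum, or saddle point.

The Hessian is constant: H = [[4, 2, 2], [2, -6, -4], [2, -4, 6]].
Leading principal minors: Δ₁ = 4, Δ₂ = -28, Δ₃ = -240.
The minors fit neither the all-positive nor the alternating-sign pattern, so H is indefinite: a saddle point.

saddle point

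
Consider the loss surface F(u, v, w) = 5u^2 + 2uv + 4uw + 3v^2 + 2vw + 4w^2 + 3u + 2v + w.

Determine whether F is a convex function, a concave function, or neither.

convex

F is quadratic, so its Hessian is the constant matrix H = [[10, 2, 4], [2, 6, 2], [4, 2, 8]].
Leading principal minors: 10, 56, 344.
All positive ⇒ H ≻ 0 ⇒ convex.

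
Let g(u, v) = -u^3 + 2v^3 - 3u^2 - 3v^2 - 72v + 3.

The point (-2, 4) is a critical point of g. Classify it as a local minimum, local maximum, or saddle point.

local minimum

The mixed partial ∂²g/∂u∂v is 0, so the Hessian at any point is diag(g_uu, g_vv) = diag(-6(u + 1), 6(2v - 1)).
At (-2, 4): H = diag(6, 42).
Both eigenvalues are positive, so H is positive definite: a local minimum.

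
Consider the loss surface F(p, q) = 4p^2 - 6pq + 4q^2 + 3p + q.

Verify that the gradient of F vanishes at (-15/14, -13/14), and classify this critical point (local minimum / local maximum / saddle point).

local minimum

∇F = (8p - 6q + 3, -6p + 8q + 1); substituting (-15/14, -13/14) gives ∇F = (0, 0), so (-15/14, -13/14) is indeed a critical point.
The Hessian of F is constant: H = [[8, -6], [-6, 8]].
det(H) = 8·8 − (-6)² = 28.
det(H) > 0 and tr(H) = 16 > 0, so H is positive definite and the point is a local minimum.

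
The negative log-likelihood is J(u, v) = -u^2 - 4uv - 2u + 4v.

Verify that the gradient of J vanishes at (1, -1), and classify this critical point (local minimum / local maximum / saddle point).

saddle point

∇J = (-2u - 4v - 2, -4u + 4); substituting (1, -1) gives ∇J = (0, 0), so (1, -1) is indeed a critical point.
The Hessian of J is constant: H = [[-2, -4], [-4, 0]].
det(H) = (-2)·0 − (-4)² = -16.
Since det(H) < 0, H is indefinite and the critical point is a saddle point.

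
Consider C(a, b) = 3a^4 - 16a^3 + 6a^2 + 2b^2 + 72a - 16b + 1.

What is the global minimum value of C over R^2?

C(a,b) separates as P(a) + Q(b) + 1, so its minimum is min P + min Q + 1.
P'(a) = 12(a - 3)(a - 2)(a + 1) vanishes at a ∈ {-1, 2, 3}; Q'(b) = 4b - 16 vanishes at b ∈ {4}.
Local minima of P (where P''>0): P(-1)=-47, P(3)=81. Local minima of Q: Q(4)=-32.
So the global minimum of C is P(-1) + Q(4) + 1 = -47 − 32 + 1 = -78, attained at (-1, 4).

-78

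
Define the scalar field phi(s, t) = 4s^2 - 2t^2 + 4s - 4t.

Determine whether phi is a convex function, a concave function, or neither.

phi is quadratic, so its Hessian is the constant matrix H = [[8, 0], [0, -4]].
det(H) = -32, tr(H) = 4.
det(H) < 0, so H is indefinite: neither convex nor concave.

neither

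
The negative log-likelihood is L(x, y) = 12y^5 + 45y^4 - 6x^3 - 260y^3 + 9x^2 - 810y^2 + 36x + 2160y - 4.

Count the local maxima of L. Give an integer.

2

L separates as a function of x plus a function of y, so ∇L=0 decouples.
∂L/∂x = -18(x - 2)(x + 1) = 0 at x ∈ {-1, 2}; ∂L/∂y = 60(y - 3)(y - 1)(y + 3)(y + 4) = 0 at y ∈ {-4, -3, 1, 3}.
The Hessian is diagonal: diag(L_xx, L_yy). Second derivatives: L_xx(-1)=54, L_xx(2)=-54; L_yy(-4)=-2100, L_yy(-3)=1440, L_yy(1)=-2400, L_yy(3)=5040.
Local maxima occur where both diagonal entries negative: (2, -4), (2, 1). Count: 2.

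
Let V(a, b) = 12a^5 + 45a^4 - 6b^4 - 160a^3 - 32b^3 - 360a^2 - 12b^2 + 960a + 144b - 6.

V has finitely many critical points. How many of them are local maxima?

V separates as a function of a plus a function of b, so ∇V=0 decouples.
∂V/∂a = 60(a - 2)(a - 1)(a + 2)(a + 4) = 0 at a ∈ {-4, -2, 1, 2}; ∂V/∂b = -24(b - 1)(b + 2)(b + 3) = 0 at b ∈ {-3, -2, 1}.
The Hessian is diagonal: diag(V_aa, V_bb). Second derivatives: V_aa(-4)=-3600, V_aa(-2)=1440, V_aa(1)=-900, V_aa(2)=1440; V_bb(-3)=-96, V_bb(-2)=72, V_bb(1)=-288.
Local maxima occur where both diagonal entries negative: (-4, -3), (-4, 1), (1, -3), (1, 1). Count: 4.

4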